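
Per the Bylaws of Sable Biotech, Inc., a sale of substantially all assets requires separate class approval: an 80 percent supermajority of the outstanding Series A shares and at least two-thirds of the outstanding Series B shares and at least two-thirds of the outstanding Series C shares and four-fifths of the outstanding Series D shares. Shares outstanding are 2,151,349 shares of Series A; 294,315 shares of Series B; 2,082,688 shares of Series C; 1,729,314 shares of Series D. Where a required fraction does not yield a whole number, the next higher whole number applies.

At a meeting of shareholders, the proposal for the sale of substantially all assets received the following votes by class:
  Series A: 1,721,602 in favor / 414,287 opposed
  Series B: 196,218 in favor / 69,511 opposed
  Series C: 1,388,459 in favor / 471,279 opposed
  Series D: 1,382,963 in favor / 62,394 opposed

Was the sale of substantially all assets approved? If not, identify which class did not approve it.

Not approved — the Series D shares did not give the required vote.

Series A: 4/5 of 2151349 = 1721079.20, rounded up to 1721080; 1,721,080 required, 1,721,602 in favor — approved.
Series B: 2/3 of 294315 = 196210; 196,210 required, 196,218 in favor — approved.
Series C: 2/3 of 2082688 = 1388458.67, rounded up to 1388459; 1,388,459 required, 1,388,459 in favor — approved.
Series D: 4/5 of 1729314 = 1383451.20, rounded up to 1383452; 1,383,452 required, 1,382,963 in favor — not approved.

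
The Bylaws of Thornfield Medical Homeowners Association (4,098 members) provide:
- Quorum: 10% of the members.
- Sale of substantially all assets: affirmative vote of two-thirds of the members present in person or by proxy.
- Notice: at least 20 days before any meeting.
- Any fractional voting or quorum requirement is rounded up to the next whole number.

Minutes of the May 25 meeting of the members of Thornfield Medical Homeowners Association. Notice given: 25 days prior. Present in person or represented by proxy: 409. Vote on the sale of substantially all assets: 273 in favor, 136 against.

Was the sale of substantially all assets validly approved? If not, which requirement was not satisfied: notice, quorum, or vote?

Notice: 25 days given; 20 required. Satisfied.
Quorum: 10% of 4,098 = 409.80, rounded up to 410; 409 present. Not satisfied.
Vote: requires two-thirds of those present (409); 2/3 of 409 = 272.67, rounded up to 273, so 273 needed; 273 in favor. Satisfied.

Invalid — quorum requirement not satisfied.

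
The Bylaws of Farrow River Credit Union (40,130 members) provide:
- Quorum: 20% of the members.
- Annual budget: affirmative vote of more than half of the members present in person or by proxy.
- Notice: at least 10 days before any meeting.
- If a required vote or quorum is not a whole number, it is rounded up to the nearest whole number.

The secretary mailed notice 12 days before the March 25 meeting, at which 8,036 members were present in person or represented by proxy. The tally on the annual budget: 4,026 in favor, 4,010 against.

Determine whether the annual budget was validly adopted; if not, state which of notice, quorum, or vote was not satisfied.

Notice: 12 days given; 10 required. Satisfied.
Quorum: 20% of 40,130 = 8,026; 8,036 present. Satisfied.
Vote: requires a majority of those present (8,036); a majority of 8036 is 4019, so 4,019 needed; 4,026 in favor. Satisfied.

Valid — all requirements satisfied.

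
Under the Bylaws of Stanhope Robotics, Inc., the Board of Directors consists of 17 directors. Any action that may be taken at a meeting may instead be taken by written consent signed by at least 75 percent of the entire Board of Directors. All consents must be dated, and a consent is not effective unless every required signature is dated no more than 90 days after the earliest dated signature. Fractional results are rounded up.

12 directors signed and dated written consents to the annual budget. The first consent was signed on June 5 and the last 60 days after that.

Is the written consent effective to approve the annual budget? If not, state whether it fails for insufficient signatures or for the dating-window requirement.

Not effective — insufficient signatures.

Signatures required: at least 75 percent of 17 — 3/4 of 17 = 12.75, rounded up to 13, so 13 needed; 12 signed. Insufficient.
Dating window: the latest signature is 60 days after the earliest; the limit is 90 days. Within the window.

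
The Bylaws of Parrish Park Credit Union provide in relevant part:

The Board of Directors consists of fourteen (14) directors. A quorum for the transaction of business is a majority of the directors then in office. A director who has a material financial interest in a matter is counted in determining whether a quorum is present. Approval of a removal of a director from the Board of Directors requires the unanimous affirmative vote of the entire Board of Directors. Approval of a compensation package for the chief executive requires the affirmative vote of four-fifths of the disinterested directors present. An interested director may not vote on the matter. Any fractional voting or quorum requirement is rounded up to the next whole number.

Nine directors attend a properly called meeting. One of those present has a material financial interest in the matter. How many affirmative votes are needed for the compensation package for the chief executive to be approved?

7

The compensation package for the chief executive requires four-fifths of the disinterested directors present (9 − 1 = 8).
4/5 of 8 = 6.40, rounded up to 7.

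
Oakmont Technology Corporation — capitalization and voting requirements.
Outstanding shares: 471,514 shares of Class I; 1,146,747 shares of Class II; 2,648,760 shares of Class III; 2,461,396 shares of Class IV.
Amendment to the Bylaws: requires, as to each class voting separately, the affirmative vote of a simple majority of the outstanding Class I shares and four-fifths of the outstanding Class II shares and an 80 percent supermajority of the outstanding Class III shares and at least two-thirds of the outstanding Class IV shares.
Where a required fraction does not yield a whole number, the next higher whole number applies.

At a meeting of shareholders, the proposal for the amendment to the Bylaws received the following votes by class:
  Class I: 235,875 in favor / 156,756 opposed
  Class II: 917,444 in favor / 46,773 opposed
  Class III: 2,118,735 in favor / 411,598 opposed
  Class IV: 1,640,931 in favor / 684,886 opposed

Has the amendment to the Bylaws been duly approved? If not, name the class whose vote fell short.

Not approved — the Class III shares did not give the required vote.

Class I: a majority of 471514 is 235758; 235,758 required, 235,875 in favor — approved.
Class II: 4/5 of 1146747 = 917397.60, rounded up to 917398; 917,398 required, 917,444 in favor — approved.
Class III: 4/5 of 2648760 = 2119008; 2,119,008 required, 2,118,735 in favor — not approved.
Class IV: 2/3 of 2461396 = 1640930.67, rounded up to 1640931; 1,640,931 required, 1,640,931 in favor — approved.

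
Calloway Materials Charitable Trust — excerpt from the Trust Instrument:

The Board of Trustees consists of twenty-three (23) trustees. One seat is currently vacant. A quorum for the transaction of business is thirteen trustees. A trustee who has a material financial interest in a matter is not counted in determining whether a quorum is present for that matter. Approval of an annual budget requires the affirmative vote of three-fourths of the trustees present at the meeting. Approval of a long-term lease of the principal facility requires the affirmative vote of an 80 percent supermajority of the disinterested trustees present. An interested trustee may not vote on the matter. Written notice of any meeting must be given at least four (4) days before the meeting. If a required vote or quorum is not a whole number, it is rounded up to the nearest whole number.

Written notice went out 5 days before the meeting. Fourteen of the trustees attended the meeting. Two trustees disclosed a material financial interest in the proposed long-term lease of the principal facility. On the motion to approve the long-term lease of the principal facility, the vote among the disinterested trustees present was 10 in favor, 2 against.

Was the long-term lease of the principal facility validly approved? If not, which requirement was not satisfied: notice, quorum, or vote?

Notice: 5 days given; 4 required (5 ≥ 4). Satisfied.
Quorum: 14 present, but the 2 interested trustees do not count, leaving 12. Quorum is 13. Not satisfied.
Vote: the long-term lease of the principal facility requires four-fifths of the disinterested trustees present (14 − 2 = 12). 4/5 of 12 = 9.60, rounded up to 10, so 10 affirmative votes are needed; 10 voted in favor. Satisfied. (Moot — without a quorum no business can be validly transacted.)

Invalid — quorum requirement not satisfied.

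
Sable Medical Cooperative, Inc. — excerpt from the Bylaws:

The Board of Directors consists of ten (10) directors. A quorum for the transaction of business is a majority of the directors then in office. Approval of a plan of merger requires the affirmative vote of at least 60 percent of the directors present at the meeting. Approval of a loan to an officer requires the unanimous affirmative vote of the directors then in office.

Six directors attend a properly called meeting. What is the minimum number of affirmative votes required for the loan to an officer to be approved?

The loan to an officer requires the unanimous vote of the directors then in office (10).
Unanimous means all 10.
(Only 6 can vote, so the loan to an officer cannot pass at this meeting, but the required vote is still 10.)

10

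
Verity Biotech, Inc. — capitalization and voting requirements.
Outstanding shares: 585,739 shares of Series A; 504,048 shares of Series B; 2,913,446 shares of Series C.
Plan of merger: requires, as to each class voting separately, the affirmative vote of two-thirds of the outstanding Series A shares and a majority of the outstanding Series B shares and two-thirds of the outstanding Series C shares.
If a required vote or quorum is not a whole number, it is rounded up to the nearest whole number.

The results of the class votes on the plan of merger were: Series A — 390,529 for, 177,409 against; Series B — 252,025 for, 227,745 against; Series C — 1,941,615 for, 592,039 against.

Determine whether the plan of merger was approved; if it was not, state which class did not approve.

Series A: 2/3 of 585739 = 390492.67, rounded up to 390493; 390,493 required, 390,529 in favor — approved.
Series B: a majority of 504048 is 252025; 252,025 required, 252,025 in favor — approved.
Series C: 2/3 of 2913446 = 1942297.33, rounded up to 1942298; 1,942,298 required, 1,941,615 in favor — not approved.

Not approved — the Series C shares did not give the required vote.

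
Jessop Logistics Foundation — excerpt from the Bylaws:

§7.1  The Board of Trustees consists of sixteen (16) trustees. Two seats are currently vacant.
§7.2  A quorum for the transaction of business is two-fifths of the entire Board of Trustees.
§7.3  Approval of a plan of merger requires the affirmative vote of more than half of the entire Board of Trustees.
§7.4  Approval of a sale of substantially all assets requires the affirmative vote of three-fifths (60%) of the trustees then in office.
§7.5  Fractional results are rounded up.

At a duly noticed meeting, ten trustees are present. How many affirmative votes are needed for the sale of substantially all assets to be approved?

The sale of substantially all assets requires three-fifths of the trustees then in office (14).
3/5 of 14 = 8.40, rounded up to 9.

9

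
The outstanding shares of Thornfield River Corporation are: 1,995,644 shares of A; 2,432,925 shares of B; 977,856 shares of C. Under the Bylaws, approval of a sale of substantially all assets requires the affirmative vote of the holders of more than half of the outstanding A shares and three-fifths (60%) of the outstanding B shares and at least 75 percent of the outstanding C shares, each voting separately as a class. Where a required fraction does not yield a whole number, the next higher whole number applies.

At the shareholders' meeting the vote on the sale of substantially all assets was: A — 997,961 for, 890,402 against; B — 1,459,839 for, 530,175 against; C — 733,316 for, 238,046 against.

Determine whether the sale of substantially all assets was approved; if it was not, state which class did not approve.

Not approved — the C shares did not give the required vote.

A: a majority of 1995644 is 997823; 997,823 required, 997,961 in favor — approved.
B: 3/5 of 2432925 = 1459755; 1,459,755 required, 1,459,839 in favor — approved.
C: 3/4 of 977856 = 733392; 733,392 required, 733,316 in favor — not approved.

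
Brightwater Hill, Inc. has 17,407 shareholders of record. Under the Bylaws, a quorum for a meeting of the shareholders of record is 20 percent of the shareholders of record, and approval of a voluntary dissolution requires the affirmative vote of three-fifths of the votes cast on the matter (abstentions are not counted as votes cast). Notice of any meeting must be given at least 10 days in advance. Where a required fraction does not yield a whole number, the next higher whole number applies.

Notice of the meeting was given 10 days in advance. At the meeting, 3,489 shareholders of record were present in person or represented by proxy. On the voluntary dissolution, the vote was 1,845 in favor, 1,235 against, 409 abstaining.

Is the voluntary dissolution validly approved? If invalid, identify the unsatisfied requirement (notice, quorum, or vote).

Invalid — vote requirement not satisfied.

Notice: 10 days given; 10 required. Satisfied.
Quorum: 20% of 17,407 = 3,481.40, rounded up to 3,482; 3,489 present. Satisfied.
Vote: requires three-fifths of the votes cast (3,489 − 409 abstaining = 3,080); 3/5 of 3080 = 1848, so 1,848 needed; 1,845 in favor. Not satisfied.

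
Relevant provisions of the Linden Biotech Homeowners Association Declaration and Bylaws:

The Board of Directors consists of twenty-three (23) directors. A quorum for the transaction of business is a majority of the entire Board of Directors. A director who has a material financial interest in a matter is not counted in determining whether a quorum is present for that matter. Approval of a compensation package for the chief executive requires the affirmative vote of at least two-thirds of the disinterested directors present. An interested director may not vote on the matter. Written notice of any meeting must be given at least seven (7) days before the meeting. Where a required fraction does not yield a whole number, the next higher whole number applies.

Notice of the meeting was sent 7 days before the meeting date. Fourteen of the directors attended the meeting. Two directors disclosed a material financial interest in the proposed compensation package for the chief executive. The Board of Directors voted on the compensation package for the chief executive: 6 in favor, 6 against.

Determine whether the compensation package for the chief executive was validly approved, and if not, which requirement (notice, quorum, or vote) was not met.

Invalid — vote requirement not satisfied.

Notice: 7 days given; 7 required (7 ≥ 7). Satisfied.
Quorum: 14 present, but the 2 interested directors do not count, leaving 12. Quorum is 12. Satisfied.
Vote: the compensation package for the chief executive requires two-thirds of the disinterested directors present (14 − 2 = 12). 2/3 of 12 = 8, so 8 affirmative votes are needed; 6 voted in favor. Not satisfied.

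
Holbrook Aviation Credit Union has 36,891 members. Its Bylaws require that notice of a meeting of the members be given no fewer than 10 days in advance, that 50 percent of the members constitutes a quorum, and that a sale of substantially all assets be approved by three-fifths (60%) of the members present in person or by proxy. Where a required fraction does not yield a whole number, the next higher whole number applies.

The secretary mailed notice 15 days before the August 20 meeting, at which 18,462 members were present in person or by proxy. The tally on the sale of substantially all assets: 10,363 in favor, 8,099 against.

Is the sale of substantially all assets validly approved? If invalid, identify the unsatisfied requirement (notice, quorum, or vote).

Invalid — vote requirement not satisfied.

Notice: 15 days given; 10 required. Satisfied.
Quorum: 50% of 36,891 = 18,445.50, rounded up to 18,446; 18,462 present. Satisfied.
Vote: requires three-fifths of those present (18,462); 3/5 of 18462 = 11077.20, rounded up to 11078, so 11,078 needed; 10,363 in favor. Not satisfied.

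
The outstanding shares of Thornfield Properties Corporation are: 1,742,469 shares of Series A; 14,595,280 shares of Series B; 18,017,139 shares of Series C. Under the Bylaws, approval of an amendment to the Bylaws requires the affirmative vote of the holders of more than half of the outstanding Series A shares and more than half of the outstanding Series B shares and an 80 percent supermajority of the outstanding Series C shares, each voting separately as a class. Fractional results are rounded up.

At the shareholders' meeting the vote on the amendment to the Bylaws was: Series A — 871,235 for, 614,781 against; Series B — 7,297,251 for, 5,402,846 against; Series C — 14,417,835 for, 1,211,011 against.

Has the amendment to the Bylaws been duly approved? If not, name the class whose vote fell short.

Not approved — the Series B shares did not give the required vote.

Series A: a majority of 1742469 is 871235; 871,235 required, 871,235 in favor — approved.
Series B: a majority of 14595280 is 7297641; 7,297,641 required, 7,297,251 in favor — not approved.
Series C: 4/5 of 18017139 = 14413711.20, rounded up to 14413712; 14,413,712 required, 14,417,835 in favor — approved.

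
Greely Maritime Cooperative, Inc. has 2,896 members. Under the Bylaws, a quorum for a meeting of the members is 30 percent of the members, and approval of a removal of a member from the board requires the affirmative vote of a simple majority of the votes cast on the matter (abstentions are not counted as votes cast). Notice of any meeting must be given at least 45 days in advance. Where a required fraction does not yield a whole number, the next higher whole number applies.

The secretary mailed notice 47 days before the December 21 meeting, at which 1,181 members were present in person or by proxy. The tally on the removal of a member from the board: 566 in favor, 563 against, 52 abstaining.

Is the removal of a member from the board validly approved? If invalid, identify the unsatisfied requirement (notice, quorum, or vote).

Valid — all requirements satisfied.

Notice: 47 days given; 45 required. Satisfied.
Quorum: 30% of 2,896 = 868.80, rounded up to 869; 1,181 present. Satisfied.
Vote: requires a majority of the votes cast (1,181 − 52 abstaining = 1,129); a majority of 1129 is 565, so 565 needed; 566 in favor. Satisfied.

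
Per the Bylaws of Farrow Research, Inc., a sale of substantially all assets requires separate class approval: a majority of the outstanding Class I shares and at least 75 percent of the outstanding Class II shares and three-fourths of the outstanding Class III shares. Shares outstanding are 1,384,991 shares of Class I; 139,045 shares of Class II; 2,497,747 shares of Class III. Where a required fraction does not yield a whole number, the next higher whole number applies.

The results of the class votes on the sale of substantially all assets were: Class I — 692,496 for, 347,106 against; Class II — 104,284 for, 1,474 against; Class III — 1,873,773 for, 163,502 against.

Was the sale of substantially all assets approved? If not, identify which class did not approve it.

Class I: a majority of 1384991 is 692496; 692,496 required, 692,496 in favor — approved.
Class II: 3/4 of 139045 = 104283.75, rounded up to 104284; 104,284 required, 104,284 in favor — approved.
Class III: 3/4 of 2497747 = 1873310.25, rounded up to 1873311; 1,873,311 required, 1,873,773 in favor — approved.

Approved — every class gave the required vote.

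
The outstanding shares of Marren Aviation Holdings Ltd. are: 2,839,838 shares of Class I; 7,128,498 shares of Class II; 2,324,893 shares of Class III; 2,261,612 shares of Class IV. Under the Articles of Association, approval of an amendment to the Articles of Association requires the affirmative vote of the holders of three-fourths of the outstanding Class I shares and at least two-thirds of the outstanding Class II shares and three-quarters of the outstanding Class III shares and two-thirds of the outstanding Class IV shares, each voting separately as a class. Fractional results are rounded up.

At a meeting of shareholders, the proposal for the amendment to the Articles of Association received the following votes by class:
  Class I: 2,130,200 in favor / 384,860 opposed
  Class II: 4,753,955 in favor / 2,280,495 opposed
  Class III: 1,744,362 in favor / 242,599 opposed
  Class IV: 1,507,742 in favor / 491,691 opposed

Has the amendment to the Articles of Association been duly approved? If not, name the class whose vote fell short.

Class I: 3/4 of 2839838 = 2129878.50, rounded up to 2129879; 2,129,879 required, 2,130,200 in favor — approved.
Class II: 2/3 of 7128498 = 4752332; 4,752,332 required, 4,753,955 in favor — approved.
Class III: 3/4 of 2324893 = 1743669.75, rounded up to 1743670; 1,743,670 required, 1,744,362 in favor — approved.
Class IV: 2/3 of 2261612 = 1507741.33, rounded up to 1507742; 1,507,742 required, 1,507,742 in favor — approved.

Approved — every class gave the required vote.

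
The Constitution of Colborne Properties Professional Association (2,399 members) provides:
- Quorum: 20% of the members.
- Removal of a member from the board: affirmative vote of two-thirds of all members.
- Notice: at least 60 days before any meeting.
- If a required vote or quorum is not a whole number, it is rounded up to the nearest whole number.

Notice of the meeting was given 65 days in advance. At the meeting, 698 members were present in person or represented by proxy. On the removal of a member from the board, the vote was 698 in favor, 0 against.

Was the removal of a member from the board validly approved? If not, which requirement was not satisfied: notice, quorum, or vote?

Notice: 65 days given; 60 required. Satisfied.
Quorum: 20% of 2,399 = 479.80, rounded up to 480; 698 present. Satisfied.
Vote: requires two-thirds of all members (2,399); 2/3 of 2399 = 1599.33, rounded up to 1600, so 1,600 needed; 698 in favor. Not satisfied.

Invalid — vote requirement not satisfied.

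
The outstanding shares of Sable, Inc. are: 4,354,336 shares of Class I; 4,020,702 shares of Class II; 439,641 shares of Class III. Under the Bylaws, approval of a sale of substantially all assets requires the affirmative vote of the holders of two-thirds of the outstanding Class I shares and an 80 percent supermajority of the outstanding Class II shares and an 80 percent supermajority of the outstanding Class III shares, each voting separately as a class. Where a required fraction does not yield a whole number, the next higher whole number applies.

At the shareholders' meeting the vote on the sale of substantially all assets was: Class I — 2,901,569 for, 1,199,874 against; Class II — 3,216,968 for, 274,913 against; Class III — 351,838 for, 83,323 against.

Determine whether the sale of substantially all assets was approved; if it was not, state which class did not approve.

Class I: 2/3 of 4354336 = 2902890.67, rounded up to 2902891; 2,902,891 required, 2,901,569 in favor — not approved.
Class II: 4/5 of 4020702 = 3216561.60, rounded up to 3216562; 3,216,562 required, 3,216,968 in favor — approved.
Class III: 4/5 of 439641 = 351712.80, rounded up to 351713; 351,713 required, 351,838 in favor — approved.

Not approved — the Class I shares did not give the required vote.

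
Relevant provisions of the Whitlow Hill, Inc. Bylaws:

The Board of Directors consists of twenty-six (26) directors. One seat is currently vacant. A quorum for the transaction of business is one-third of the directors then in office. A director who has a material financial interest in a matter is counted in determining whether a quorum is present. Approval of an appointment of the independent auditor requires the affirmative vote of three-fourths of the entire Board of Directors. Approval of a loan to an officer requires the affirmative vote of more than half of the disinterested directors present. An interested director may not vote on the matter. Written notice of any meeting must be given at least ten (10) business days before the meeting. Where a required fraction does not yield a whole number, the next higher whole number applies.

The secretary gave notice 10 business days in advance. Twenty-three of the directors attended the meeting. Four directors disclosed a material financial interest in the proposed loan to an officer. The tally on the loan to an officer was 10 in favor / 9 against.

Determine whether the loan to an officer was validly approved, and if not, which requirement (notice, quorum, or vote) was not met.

Valid — all requirements satisfied.

Notice: 10 business days given; 10 required (10 ≥ 10). Satisfied.
Quorum: 23 present (interested directors count toward quorum); quorum is 9. Satisfied.
Vote: the loan to an officer requires a majority of the disinterested directors present (23 − 4 = 19). A majority of 19 is 10, so 10 affirmative votes are needed; 10 voted in favor. Satisfied.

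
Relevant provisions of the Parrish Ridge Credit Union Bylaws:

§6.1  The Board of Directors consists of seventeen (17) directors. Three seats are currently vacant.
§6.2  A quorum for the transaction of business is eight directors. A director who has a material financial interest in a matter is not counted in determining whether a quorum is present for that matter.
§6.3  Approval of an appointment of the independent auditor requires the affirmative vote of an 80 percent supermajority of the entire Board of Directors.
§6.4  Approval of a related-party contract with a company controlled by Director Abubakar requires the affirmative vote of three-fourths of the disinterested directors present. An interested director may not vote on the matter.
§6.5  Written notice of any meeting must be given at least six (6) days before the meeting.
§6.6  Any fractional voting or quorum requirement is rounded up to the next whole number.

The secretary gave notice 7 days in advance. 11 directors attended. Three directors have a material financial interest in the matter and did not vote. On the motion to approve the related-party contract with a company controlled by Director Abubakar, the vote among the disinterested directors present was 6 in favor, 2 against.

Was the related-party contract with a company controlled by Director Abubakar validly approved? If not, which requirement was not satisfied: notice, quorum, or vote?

Valid — all requirements satisfied.

Notice: 7 days given; 6 required (7 ≥ 6). Satisfied.
Quorum: 11 present, but the 3 interested directors do not count, leaving 8. Quorum is 8. Satisfied.
Vote: the related-party contract with a company controlled by Director Abubakar requires three-fourths of the disinterested directors present (11 − 3 = 8). 3/4 of 8 = 6, so 6 affirmative votes are needed; 6 voted in favor. Satisfied.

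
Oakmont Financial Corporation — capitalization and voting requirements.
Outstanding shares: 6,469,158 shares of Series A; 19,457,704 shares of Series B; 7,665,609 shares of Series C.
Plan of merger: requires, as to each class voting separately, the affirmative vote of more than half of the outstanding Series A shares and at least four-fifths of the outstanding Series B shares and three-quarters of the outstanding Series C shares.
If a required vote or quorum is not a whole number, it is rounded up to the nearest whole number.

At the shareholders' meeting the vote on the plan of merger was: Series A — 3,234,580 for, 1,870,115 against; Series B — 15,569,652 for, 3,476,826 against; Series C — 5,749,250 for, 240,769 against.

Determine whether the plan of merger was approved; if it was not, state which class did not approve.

Series A: a majority of 6469158 is 3234580; 3,234,580 required, 3,234,580 in favor — approved.
Series B: 4/5 of 19457704 = 15566163.20, rounded up to 15566164; 15,566,164 required, 15,569,652 in favor — approved.
Series C: 3/4 of 7665609 = 5749206.75, rounded up to 5749207; 5,749,207 required, 5,749,250 in favor — approved.

Approved — every class gave the required vote.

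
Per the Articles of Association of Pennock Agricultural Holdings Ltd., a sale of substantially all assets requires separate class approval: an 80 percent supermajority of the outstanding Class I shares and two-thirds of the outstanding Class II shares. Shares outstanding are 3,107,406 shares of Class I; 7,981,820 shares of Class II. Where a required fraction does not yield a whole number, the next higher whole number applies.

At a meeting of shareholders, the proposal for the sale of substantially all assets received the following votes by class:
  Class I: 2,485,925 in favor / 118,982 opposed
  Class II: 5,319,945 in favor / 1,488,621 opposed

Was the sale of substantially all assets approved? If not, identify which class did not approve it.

Class I: 4/5 of 3107406 = 2485924.80, rounded up to 2485925; 2,485,925 required, 2,485,925 in favor — approved.
Class II: 2/3 of 7981820 = 5321213.33, rounded up to 5321214; 5,321,214 required, 5,319,945 in favor — not approved.

Not approved — the Class II shares did not give the required vote.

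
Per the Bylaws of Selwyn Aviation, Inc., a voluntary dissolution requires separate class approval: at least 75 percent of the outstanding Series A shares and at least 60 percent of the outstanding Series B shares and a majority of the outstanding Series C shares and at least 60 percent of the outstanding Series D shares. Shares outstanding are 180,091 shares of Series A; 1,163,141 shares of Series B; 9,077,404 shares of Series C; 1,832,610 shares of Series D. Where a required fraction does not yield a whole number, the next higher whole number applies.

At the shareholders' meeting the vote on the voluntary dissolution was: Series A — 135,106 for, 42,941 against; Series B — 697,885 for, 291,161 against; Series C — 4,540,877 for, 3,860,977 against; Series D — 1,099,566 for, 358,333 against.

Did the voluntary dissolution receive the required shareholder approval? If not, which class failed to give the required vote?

Series A: 3/4 of 180091 = 135068.25, rounded up to 135069; 135,069 required, 135,106 in favor — approved.
Series B: 3/5 of 1163141 = 697884.60, rounded up to 697885; 697,885 required, 697,885 in favor — approved.
Series C: a majority of 9077404 is 4538703; 4,538,703 required, 4,540,877 in favor — approved.
Series D: 3/5 of 1832610 = 1099566; 1,099,566 required, 1,099,566 in favor — approved.

Approved — every class gave the required vote.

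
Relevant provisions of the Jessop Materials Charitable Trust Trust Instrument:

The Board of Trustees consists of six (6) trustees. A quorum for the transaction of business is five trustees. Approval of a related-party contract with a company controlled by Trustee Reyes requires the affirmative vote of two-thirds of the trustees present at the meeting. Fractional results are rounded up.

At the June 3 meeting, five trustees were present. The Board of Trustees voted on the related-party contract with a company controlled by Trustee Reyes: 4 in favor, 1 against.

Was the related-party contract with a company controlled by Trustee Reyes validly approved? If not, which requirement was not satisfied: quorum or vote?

Valid — all requirements satisfied.

Quorum: 5 present; quorum is 5. Satisfied.
Vote: the related-party contract with a company controlled by Trustee Reyes requires two-thirds of the trustees present (5). 2/3 of 5 = 3.33, rounded up to 4, so 4 affirmative votes are needed; 4 voted in favor. Satisfied.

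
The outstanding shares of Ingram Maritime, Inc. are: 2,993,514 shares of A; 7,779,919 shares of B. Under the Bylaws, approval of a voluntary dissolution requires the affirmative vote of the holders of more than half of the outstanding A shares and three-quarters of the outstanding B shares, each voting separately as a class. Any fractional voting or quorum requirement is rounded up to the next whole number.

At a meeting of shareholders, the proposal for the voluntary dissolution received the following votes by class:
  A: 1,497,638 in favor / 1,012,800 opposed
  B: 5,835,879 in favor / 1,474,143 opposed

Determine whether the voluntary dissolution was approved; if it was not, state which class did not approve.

Approved — every class gave the required vote.

A: a majority of 2993514 is 1496758; 1,496,758 required, 1,497,638 in favor — approved.
B: 3/4 of 7779919 = 5834939.25, rounded up to 5834940; 5,834,940 required, 5,835,879 in favor — approved.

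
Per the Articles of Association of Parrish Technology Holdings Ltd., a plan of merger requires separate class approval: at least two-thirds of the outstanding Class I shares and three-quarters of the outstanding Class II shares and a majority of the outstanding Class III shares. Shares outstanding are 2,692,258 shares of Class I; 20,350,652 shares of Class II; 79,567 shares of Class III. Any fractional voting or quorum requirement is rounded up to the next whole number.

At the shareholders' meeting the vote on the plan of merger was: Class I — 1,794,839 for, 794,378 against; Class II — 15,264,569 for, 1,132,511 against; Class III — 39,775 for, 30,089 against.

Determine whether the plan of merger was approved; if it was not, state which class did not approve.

Class I: 2/3 of 2692258 = 1794838.67, rounded up to 1794839; 1,794,839 required, 1,794,839 in favor — approved.
Class II: 3/4 of 20350652 = 15262989; 15,262,989 required, 15,264,569 in favor — approved.
Class III: a majority of 79567 is 39784; 39,784 required, 39,775 in favor — not approved.

Not approved — the Class III shares did not give the required vote.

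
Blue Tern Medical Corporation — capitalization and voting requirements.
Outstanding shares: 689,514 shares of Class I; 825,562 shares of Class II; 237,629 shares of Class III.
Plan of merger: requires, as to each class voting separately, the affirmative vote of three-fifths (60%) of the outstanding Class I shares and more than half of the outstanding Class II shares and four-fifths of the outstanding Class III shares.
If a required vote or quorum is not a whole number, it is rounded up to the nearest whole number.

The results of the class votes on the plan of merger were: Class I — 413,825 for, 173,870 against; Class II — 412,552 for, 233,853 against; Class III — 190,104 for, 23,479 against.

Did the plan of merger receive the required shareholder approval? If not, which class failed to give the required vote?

Not approved — the Class II shares did not give the required vote.

Class I: 3/5 of 689514 = 413708.40, rounded up to 413709; 413,709 required, 413,825 in favor — approved.
Class II: a majority of 825562 is 412782; 412,782 required, 412,552 in favor — not approved.
Class III: 4/5 of 237629 = 190103.20, rounded up to 190104; 190,104 required, 190,104 in favor — approved.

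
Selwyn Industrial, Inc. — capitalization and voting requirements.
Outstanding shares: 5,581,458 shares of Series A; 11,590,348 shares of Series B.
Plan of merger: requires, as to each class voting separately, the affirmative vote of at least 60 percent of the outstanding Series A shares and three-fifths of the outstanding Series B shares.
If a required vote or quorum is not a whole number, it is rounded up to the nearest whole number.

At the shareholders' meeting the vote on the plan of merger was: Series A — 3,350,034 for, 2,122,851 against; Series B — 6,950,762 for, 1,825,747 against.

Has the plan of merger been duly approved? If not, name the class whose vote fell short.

Not approved — the Series B shares did not give the required vote.

Series A: 3/5 of 5581458 = 3348874.80, rounded up to 3348875; 3,348,875 required, 3,350,034 in favor — approved.
Series B: 3/5 of 11590348 = 6954208.80, rounded up to 6954209; 6,954,209 required, 6,950,762 in favor — not approved.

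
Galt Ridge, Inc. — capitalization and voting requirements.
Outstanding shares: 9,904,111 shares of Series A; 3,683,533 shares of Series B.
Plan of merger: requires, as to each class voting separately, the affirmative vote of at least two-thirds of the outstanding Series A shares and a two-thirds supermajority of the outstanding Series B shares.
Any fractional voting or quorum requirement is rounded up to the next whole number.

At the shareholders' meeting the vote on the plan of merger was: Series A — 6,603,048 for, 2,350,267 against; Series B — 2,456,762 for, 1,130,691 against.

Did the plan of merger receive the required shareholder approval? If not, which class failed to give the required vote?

Series A: 2/3 of 9904111 = 6602740.67, rounded up to 6602741; 6,602,741 required, 6,603,048 in favor — approved.
Series B: 2/3 of 3683533 = 2455688.67, rounded up to 2455689; 2,455,689 required, 2,456,762 in favor — approved.

Approved — every class gave the required vote.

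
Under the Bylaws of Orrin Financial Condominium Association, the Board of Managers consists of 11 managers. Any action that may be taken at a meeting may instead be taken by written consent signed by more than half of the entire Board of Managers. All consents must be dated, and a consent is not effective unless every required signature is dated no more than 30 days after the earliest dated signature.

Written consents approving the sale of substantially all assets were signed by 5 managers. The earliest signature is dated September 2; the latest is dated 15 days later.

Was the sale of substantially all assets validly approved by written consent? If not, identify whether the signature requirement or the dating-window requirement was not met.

Not effective — insufficient signatures.

Signatures required: more than half of 11 — a majority of 11 is 6, so 6 needed; 5 signed. Insufficient.
Dating window: the latest signature is 15 days after the earliest; the limit is 30 days. Within the window.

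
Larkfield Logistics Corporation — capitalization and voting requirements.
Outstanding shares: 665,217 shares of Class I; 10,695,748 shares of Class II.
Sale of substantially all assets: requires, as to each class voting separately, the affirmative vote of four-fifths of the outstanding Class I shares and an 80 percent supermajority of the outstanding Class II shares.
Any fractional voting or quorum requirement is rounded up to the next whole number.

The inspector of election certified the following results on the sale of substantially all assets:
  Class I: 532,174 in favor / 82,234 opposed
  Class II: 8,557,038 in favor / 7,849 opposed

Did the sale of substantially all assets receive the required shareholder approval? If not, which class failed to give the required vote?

Class I: 4/5 of 665217 = 532173.60, rounded up to 532174; 532,174 required, 532,174 in favor — approved.
Class II: 4/5 of 10695748 = 8556598.40, rounded up to 8556599; 8,556,599 required, 8,557,038 in favor — approved.

Approved — every class gave the required vote.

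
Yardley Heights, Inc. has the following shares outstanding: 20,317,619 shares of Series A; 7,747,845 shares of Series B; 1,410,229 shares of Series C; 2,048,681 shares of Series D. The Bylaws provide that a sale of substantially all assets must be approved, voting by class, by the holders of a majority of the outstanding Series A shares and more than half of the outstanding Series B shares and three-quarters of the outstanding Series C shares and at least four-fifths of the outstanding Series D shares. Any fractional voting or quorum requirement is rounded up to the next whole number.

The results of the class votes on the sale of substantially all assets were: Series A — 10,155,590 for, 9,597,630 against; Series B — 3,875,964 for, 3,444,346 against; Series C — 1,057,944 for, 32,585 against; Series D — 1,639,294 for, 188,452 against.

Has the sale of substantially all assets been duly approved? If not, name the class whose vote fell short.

Not approved — the Series A shares did not give the required vote.

Series A: a majority of 20317619 is 10158810; 10,158,810 required, 10,155,590 in favor — not approved.
Series B: a majority of 7747845 is 3873923; 3,873,923 required, 3,875,964 in favor — approved.
Series C: 3/4 of 1410229 = 1057671.75, rounded up to 1057672; 1,057,672 required, 1,057,944 in favor — approved.
Series D: 4/5 of 2048681 = 1638944.80, rounded up to 1638945; 1,638,945 required, 1,639,294 in favor — approved.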